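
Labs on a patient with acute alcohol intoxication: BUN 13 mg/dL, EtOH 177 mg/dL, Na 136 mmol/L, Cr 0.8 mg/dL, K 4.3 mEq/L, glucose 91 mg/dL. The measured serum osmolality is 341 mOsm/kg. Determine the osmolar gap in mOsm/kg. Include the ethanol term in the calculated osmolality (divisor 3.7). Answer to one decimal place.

11.5 mOsm/kg

Calculated osmolality = 2·Na + glucose/18 + BUN/2.8 + ethanol/3.7
= 2·136 + 91/18 + 13/2.8 + 177/3.7
= 272 + 5.06 + 4.64 + 47.84
= 329.54 mOsm/kg ≈ 329.5 mOsm/kg
Osmolar gap = measured − calculated = 341 − 329.5 = 11.5 mOsm/kg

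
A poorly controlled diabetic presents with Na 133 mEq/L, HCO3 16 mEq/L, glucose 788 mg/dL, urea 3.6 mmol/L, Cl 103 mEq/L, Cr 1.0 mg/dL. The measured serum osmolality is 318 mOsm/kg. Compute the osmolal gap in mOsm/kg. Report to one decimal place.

4.6 mOsm/kg

Calculated osmolality = 2·Na + glucose/18 + urea
= 2·133 + 788/18 + 3.6
= 266 + 43.78 + 3.60
= 313.38 mOsm/kg ≈ 313.4 mOsm/kg
Osmolar gap = measured − calculated = 318 − 313.4 = 4.6 mOsm/kg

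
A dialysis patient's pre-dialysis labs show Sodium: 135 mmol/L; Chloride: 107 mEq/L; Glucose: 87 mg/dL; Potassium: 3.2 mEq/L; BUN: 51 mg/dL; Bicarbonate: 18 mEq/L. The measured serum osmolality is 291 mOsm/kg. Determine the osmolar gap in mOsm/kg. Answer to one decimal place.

-2.0 mOsm/kg

Calculated osmolality = 2·Na + glucose/18 + BUN/2.8
= 2·135 + 87/18 + 51/2.8
= 270 + 4.83 + 18.21
= 293.04 mOsm/kg ≈ 293.0 mOsm/kg
Osmolar gap = measured − calculated = 291 − 293.0 = -2.0 mOsm/kg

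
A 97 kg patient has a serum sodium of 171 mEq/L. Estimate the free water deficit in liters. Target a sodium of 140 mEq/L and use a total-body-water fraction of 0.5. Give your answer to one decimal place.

TBW = 0.5 · 97 = 48.5 L
Free water deficit = TBW · (Na/140 − 1)
= 48.5 · (171/140 − 1)
= 48.5 · 0.2214
= 10.74 L

10.7 L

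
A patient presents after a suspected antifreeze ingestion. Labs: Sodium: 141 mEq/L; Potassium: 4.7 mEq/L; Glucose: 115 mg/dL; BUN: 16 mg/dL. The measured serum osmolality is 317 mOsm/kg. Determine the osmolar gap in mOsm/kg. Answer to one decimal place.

22.9 mOsm/kg

Calculated osmolality = 2·Na + glucose/18 + BUN/2.8
= 2·141 + 115/18 + 16/2.8
= 282 + 6.39 + 5.71
= 294.1 mOsm/kg ≈ 294.1 mOsm/kg
Osmolar gap = measured − calculated = 317 − 294.1 = 22.9 mOsm/kg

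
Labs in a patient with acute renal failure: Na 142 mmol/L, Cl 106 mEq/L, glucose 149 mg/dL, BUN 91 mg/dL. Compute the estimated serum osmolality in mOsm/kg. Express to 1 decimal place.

324.8 mOsm/kg

Calculated osmolality = 2·Na + glucose/18 + BUN/2.8
= 2·142 + 149/18 + 91/2.8
= 284 + 8.28 + 32.50
= 324.78 mOsm/kg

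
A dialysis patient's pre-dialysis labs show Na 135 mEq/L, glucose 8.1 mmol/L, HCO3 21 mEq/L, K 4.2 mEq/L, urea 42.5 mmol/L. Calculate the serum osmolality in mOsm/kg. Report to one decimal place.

320.6 mOsm/kg

Calculated osmolality = 2·Na + glucose + urea
= 2·135 + 8.1 + 42.5
= 270 + 8.10 + 42.50
= 320.6 mOsm/kg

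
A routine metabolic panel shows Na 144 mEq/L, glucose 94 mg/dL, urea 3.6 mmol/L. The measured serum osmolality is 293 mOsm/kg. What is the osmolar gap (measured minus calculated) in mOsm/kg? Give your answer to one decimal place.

Calculated osmolality = 2·Na + glucose/18 + urea
= 2·144 + 94/18 + 3.6
= 288 + 5.22 + 3.60
= 296.82 mOsm/kg ≈ 296.8 mOsm/kg
Osmolar gap = measured − calculated = 293 − 296.8 = -3.8 mOsm/kg

-3.8 mOsm/kg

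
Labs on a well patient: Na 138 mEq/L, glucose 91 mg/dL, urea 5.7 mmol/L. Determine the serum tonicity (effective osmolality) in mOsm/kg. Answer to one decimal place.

Effective osmolality excludes urea (freely permeant across cell membranes):
2·Na + glucose/18
= 2·138 + 91/18
= 276 + 5.06
= 281.06 mOsm/kg

281.1 mOsm/kg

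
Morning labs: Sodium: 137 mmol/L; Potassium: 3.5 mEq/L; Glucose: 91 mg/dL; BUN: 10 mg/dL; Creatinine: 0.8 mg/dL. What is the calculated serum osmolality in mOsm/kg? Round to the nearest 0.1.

282.6 mOsm/kg

Calculated osmolality = 2·Na + glucose/18 + BUN/2.8
= 2·137 + 91/18 + 10/2.8
= 274 + 5.06 + 3.57
= 282.63 mOsm/kg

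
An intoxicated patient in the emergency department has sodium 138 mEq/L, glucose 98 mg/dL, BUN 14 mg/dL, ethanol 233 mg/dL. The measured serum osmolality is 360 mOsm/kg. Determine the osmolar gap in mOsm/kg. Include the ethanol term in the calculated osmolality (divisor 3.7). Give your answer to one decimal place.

Calculated osmolality = 2·Na + glucose/18 + BUN/2.8 + ethanol/3.7
= 2·138 + 98/18 + 14/2.8 + 233/3.7
= 276 + 5.44 + 5 + 62.97
= 349.41 mOsm/kg ≈ 349.4 mOsm/kg
Osmolar gap = measured − calculated = 360 − 349.4 = 10.6 mOsm/kg

10.6 mOsm/kg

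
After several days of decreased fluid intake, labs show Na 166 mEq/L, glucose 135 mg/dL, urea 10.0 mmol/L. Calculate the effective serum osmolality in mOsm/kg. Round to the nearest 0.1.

Effective osmolality excludes urea (freely permeant across cell membranes):
2·Na + glucose/18
= 2·166 + 135/18
= 332 + 7.5
= 339.5 mOsm/kg

339.5 mOsm/kg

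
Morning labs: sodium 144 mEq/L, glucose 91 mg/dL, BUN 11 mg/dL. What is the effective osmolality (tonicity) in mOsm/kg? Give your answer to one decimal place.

293.1 mOsm/kg

Effective osmolality excludes urea (freely permeant across cell membranes):
2·Na + glucose/18
= 2·144 + 91/18
= 288 + 5.06
= 293.06 mOsm/kg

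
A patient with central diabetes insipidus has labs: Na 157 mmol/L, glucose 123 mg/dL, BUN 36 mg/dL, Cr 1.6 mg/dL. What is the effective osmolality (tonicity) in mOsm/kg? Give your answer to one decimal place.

Effective osmolality excludes urea (freely permeant across cell membranes):
2·Na + glucose/18
= 2·157 + 123/18
= 314 + 6.83
= 320.83 mOsm/kg

320.8 mOsm/kg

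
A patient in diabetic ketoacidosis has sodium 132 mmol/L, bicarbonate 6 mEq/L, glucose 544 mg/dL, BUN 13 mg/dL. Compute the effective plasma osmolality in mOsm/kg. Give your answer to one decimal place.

294.2 mOsm/kg

Effective osmolality excludes urea (freely permeant across cell membranes):
2·Na + glucose/18
= 2·132 + 544/18
= 264 + 30.22
= 294.22 mOsm/kg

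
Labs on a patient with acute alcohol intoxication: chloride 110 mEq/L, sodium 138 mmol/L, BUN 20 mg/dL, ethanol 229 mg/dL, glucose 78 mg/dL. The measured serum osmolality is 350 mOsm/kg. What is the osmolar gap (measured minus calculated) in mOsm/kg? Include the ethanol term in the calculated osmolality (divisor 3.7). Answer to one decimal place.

Calculated osmolality = 2·Na + glucose/18 + BUN/2.8 + ethanol/3.7
= 2·138 + 78/18 + 20/2.8 + 229/3.7
= 276 + 4.33 + 7.14 + 61.89
= 349.36 mOsm/kg ≈ 349.4 mOsm/kg
Osmolar gap = measured − calculated = 350 − 349.4 = 0.6 mOsm/kg

0.6 mOsm/kg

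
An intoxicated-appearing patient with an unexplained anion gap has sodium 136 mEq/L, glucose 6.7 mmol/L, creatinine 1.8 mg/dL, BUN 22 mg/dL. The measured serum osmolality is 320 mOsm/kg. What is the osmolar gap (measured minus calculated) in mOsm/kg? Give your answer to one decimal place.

Calculated osmolality = 2·Na + glucose + BUN/2.8
= 2·136 + 6.7 + 22/2.8
= 272 + 6.70 + 7.86
= 286.56 mOsm/kg ≈ 286.6 mOsm/kg
Osmolar gap = measured − calculated = 320 − 286.6 = 33.4 mOsm/kg

33.4 mOsm/kg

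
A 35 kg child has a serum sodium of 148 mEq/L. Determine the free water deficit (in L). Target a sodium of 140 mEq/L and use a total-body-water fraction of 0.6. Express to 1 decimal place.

1.2 L

TBW = 0.6 · 35 = 21 L
Free water deficit = TBW · (Na/140 − 1)
= 21 · (148/140 − 1)
= 21 · 0.0571
= 1.2 L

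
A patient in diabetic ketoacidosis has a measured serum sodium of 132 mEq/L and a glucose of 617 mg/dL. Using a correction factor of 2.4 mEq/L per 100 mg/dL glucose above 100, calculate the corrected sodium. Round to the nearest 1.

Corrected Na = measured Na + 2.4 · (glucose − 100)/100
= 132 + 2.4 · (617 − 100)/100
= 132 + 12.4
= 144.4 mEq/L

144 mEq/L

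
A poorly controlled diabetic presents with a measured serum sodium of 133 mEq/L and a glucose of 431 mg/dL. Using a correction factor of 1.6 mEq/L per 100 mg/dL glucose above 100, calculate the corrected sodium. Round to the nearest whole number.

138 mEq/L

Corrected Na = measured Na + 1.6 · (glucose − 100)/100
= 133 + 1.6 · (431 − 100)/100
= 133 + 5.3
= 138.3 mEq/L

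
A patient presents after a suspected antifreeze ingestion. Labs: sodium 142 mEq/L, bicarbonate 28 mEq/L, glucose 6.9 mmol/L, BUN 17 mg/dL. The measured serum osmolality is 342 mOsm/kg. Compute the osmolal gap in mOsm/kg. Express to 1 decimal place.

45.0 mOsm/kg

Calculated osmolality = 2·Na + glucose + BUN/2.8
= 2·142 + 6.9 + 17/2.8
= 284 + 6.90 + 6.07
= 296.97 mOsm/kg ≈ 297.0 mOsm/kg
Osmolar gap = measured − calculated = 342 − 297.0 = 45.0 mOsm/kg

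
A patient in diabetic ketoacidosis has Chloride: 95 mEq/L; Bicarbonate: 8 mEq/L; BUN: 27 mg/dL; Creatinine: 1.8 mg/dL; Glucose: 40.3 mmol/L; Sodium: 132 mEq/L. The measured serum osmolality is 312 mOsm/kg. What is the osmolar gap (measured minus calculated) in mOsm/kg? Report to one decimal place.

Calculated osmolality = 2·Na + glucose + BUN/2.8
= 2·132 + 40.3 + 27/2.8
= 264 + 40.30 + 9.64
= 313.94 mOsm/kg ≈ 313.9 mOsm/kg
Osmolar gap = measured − calculated = 312 − 313.9 = -1.9 mOsm/kg

-1.9 mOsm/kg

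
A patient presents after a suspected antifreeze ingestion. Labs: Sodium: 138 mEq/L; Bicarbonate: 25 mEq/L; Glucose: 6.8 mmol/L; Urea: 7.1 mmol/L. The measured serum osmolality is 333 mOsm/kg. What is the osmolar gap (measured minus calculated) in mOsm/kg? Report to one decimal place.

Calculated osmolality = 2·Na + glucose + urea
= 2·138 + 6.8 + 7.1
= 276 + 6.80 + 7.10
= 289.9 mOsm/kg ≈ 289.9 mOsm/kg
Osmolar gap = measured − calculated = 333 − 289.9 = 43.1 mOsm/kg

43.1 mOsm/kg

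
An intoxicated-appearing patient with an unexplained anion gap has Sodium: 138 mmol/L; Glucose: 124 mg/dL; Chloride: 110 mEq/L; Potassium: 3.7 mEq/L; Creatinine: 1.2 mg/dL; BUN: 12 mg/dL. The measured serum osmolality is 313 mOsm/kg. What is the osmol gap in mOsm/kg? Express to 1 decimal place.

25.8 mOsm/kg

Calculated osmolality = 2·Na + glucose/18 + BUN/2.8
= 2·138 + 124/18 + 12/2.8
= 276 + 6.89 + 4.29
= 287.18 mOsm/kg ≈ 287.2 mOsm/kg
Osmolar gap = measured − calculated = 313 − 287.2 = 25.8 mOsm/kg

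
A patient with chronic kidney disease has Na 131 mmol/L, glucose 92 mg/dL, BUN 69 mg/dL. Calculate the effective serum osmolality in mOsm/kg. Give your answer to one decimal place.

267.1 mOsm/kg

Effective osmolality excludes urea (freely permeant across cell membranes):
2·Na + glucose/18
= 2·131 + 92/18
= 262 + 5.11
= 267.11 mOsm/kg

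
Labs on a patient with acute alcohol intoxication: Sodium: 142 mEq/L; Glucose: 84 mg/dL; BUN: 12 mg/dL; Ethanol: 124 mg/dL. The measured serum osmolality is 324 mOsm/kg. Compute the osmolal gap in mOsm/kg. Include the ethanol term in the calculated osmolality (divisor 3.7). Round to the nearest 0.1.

-2.5 mOsm/kg

Calculated osmolality = 2·Na + glucose/18 + BUN/2.8 + ethanol/3.7
= 2·142 + 84/18 + 12/2.8 + 124/3.7
= 284 + 4.67 + 4.29 + 33.51
= 326.47 mOsm/kg ≈ 326.5 mOsm/kg
Osmolar gap = measured − calculated = 324 − 326.5 = -2.5 mOsm/kg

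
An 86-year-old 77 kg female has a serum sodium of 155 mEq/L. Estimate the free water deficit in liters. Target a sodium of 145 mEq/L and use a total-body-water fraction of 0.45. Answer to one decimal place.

TBW = 0.45 · 77 = 34.65 L
Free water deficit = TBW · (Na/145 − 1)
= 34.65 · (155/145 − 1)
= 34.65 · 0.069
= 2.39 L

2.4 L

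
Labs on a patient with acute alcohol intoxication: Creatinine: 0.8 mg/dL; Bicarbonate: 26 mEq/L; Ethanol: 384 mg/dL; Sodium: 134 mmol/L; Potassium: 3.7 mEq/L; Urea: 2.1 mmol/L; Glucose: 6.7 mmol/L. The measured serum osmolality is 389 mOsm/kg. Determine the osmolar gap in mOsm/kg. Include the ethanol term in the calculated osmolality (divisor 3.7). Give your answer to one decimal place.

8.4 mOsm/kg

Calculated osmolality = 2·Na + glucose + urea + ethanol/3.7
= 2·134 + 6.7 + 2.1 + 384/3.7
= 268 + 6.70 + 2.10 + 103.78
= 380.58 mOsm/kg ≈ 380.6 mOsm/kg
Osmolar gap = measured − calculated = 389 − 380.6 = 8.4 mOsm/kg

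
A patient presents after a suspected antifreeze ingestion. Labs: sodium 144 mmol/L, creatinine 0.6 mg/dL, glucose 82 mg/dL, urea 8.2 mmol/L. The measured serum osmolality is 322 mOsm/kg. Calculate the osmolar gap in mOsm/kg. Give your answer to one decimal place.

Calculated osmolality = 2·Na + glucose/18 + urea
= 2·144 + 82/18 + 8.2
= 288 + 4.56 + 8.20
= 300.76 mOsm/kg ≈ 300.8 mOsm/kg
Osmolar gap = measured − calculated = 322 − 300.8 = 21.2 mOsm/kg

21.2 mOsm/kg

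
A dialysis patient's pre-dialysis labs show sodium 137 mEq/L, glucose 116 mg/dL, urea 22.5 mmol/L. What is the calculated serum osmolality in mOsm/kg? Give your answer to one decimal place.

Calculated osmolality = 2·Na + glucose/18 + urea
= 2·137 + 116/18 + 22.5
= 274 + 6.44 + 22.50
= 302.94 mOsm/kg

302.9 mOsm/kg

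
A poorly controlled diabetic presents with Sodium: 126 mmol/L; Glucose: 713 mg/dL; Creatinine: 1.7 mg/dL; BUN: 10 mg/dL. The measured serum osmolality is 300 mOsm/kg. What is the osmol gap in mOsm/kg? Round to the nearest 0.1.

4.8 mOsm/kg

Calculated osmolality = 2·Na + glucose/18 + BUN/2.8
= 2·126 + 713/18 + 10/2.8
= 252 + 39.61 + 3.57
= 295.18 mOsm/kg ≈ 295.2 mOsm/kg
Osmolar gap = measured − calculated = 300 − 295.2 = 4.8 mOsm/kg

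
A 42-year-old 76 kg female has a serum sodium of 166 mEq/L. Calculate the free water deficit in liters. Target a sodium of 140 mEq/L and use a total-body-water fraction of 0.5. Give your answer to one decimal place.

TBW = 0.5 · 76 = 38 L
Free water deficit = TBW · (Na/140 − 1)
= 38 · (166/140 − 1)
= 38 · 0.1857
= 7.06 L

7.1 L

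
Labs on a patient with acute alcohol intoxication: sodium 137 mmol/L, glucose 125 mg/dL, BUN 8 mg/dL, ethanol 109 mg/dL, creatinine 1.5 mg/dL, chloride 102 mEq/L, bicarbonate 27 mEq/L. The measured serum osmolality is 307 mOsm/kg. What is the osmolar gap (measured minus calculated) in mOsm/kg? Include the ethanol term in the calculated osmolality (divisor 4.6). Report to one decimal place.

Calculated osmolality = 2·Na + glucose/18 + BUN/2.8 + ethanol/4.6
= 2·137 + 125/18 + 8/2.8 + 109/4.6
= 274 + 6.94 + 2.86 + 23.70
= 307.5 mOsm/kg ≈ 307.5 mOsm/kg
Osmolar gap = measured − calculated = 307 − 307.5 = -0.5 mOsm/kg

-0.5 mOsm/kg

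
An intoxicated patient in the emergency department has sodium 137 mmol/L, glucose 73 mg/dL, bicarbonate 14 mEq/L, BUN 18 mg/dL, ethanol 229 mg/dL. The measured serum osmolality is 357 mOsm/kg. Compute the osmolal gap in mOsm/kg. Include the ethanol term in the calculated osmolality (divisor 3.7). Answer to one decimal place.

10.6 mOsm/kg

Calculated osmolality = 2·Na + glucose/18 + BUN/2.8 + ethanol/3.7
= 2·137 + 73/18 + 18/2.8 + 229/3.7
= 274 + 4.06 + 6.43 + 61.89
= 346.38 mOsm/kg ≈ 346.4 mOsm/kg
Osmolar gap = measured − calculated = 357 − 346.4 = 10.6 mOsm/kg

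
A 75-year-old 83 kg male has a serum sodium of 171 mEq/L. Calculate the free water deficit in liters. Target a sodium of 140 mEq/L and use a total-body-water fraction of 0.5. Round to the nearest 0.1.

9.2 L

TBW = 0.5 · 83 = 41.5 L
Free water deficit = TBW · (Na/140 − 1)
= 41.5 · (171/140 − 1)
= 41.5 · 0.2214
= 9.19 L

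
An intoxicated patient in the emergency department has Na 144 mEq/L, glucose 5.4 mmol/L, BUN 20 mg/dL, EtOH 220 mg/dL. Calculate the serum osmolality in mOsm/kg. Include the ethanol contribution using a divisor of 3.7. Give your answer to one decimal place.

360.0 mOsm/kg

Calculated osmolality = 2·Na + glucose + BUN/2.8 + ethanol/3.7
= 2·144 + 5.4 + 20/2.8 + 220/3.7
= 288 + 5.40 + 7.14 + 59.46
= 360 mOsm/kg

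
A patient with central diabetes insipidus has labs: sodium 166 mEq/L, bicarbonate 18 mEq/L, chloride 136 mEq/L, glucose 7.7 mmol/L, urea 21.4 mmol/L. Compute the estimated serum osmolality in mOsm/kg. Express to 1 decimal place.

361.1 mOsm/kg

Calculated osmolality = 2·Na + glucose + urea
= 2·166 + 7.7 + 21.4
= 332 + 7.70 + 21.40
= 361.1 mOsm/kg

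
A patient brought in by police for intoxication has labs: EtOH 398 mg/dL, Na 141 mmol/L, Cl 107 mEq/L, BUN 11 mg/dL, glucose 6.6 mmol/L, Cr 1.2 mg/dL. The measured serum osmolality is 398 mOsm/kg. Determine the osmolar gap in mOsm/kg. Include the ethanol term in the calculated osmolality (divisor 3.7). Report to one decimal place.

-2.1 mOsm/kg

Calculated osmolality = 2·Na + glucose + BUN/2.8 + ethanol/3.7
= 2·141 + 6.6 + 11/2.8 + 398/3.7
= 282 + 6.60 + 3.93 + 107.57
= 400.1 mOsm/kg ≈ 400.1 mOsm/kg
Osmolar gap = measured − calculated = 398 − 400.1 = -2.1 mOsm/kg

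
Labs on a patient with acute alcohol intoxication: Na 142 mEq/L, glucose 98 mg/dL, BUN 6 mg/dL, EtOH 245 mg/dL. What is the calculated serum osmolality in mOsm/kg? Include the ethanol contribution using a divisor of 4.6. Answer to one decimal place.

Calculated osmolality = 2·Na + glucose/18 + BUN/2.8 + ethanol/4.6
= 2·142 + 98/18 + 6/2.8 + 245/4.6
= 284 + 5.44 + 2.14 + 53.26
= 344.84 mOsm/kg

344.8 mOsm/kg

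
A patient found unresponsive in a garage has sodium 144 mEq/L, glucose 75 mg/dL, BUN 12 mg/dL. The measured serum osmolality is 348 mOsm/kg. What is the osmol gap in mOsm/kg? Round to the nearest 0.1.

51.5 mOsm/kg

Calculated osmolality = 2·Na + glucose/18 + BUN/2.8
= 2·144 + 75/18 + 12/2.8
= 288 + 4.17 + 4.29
= 296.46 mOsm/kg ≈ 296.5 mOsm/kg
Osmolar gap = measured − calculated = 348 − 296.5 = 51.5 mOsm/kg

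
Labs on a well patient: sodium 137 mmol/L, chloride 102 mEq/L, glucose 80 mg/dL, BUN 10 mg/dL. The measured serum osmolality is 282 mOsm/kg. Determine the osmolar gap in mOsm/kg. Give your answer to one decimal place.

0.0 mOsm/kg

Calculated osmolality = 2·Na + glucose/18 + BUN/2.8
= 2·137 + 80/18 + 10/2.8
= 274 + 4.44 + 3.57
= 282.01 mOsm/kg ≈ 282.0 mOsm/kg
Osmolar gap = measured − calculated = 282 − 282.0 = 0.0 mOsm/kg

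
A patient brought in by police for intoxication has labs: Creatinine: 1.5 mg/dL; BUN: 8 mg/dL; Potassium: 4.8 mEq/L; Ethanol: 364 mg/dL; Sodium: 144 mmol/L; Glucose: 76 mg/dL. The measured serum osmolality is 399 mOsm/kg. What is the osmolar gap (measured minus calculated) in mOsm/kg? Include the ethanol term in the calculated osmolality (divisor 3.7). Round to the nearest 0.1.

Calculated osmolality = 2·Na + glucose/18 + BUN/2.8 + ethanol/3.7
= 2·144 + 76/18 + 8/2.8 + 364/3.7
= 288 + 4.22 + 2.86 + 98.38
= 393.46 mOsm/kg ≈ 393.5 mOsm/kg
Osmolar gap = measured − calculated = 399 − 393.5 = 5.5 mOsm/kg

5.5 mOsm/kg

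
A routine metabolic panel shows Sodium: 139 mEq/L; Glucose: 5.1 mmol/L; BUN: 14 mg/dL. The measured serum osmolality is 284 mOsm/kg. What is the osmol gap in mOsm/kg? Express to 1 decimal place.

-4.1 mOsm/kg

Calculated osmolality = 2·Na + glucose + BUN/2.8
= 2·139 + 5.1 + 14/2.8
= 278 + 5.10 + 5
= 288.1 mOsm/kg ≈ 288.1 mOsm/kg
Osmolar gap = measured − calculated = 284 − 288.1 = -4.1 mOsm/kg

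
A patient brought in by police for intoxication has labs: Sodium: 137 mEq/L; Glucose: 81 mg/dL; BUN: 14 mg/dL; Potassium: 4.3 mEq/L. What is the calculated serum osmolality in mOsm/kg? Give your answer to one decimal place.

Calculated osmolality = 2·Na + glucose/18 + BUN/2.8
= 2·137 + 81/18 + 14/2.8
= 274 + 4.50 + 5
= 283.5 mOsm/kg

283.5 mOsm/kg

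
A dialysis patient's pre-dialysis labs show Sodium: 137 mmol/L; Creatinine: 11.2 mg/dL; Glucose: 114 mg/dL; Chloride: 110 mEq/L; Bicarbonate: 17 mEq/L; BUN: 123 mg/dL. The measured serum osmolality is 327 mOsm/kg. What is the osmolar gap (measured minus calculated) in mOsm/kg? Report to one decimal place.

Calculated osmolality = 2·Na + glucose/18 + BUN/2.8
= 2·137 + 114/18 + 123/2.8
= 274 + 6.33 + 43.93
= 324.26 mOsm/kg ≈ 324.3 mOsm/kg
Osmolar gap = measured − calculated = 327 − 324.3 = 2.7 mOsm/kg

2.7 mOsm/kg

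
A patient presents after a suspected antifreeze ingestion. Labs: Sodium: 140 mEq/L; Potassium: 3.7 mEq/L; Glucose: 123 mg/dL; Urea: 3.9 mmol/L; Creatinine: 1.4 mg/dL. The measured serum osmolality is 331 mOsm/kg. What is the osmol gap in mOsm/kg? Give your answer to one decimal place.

Calculated osmolality = 2·Na + glucose/18 + urea
= 2·140 + 123/18 + 3.9
= 280 + 6.83 + 3.90
= 290.73 mOsm/kg ≈ 290.7 mOsm/kg
Osmolar gap = measured − calculated = 331 − 290.7 = 40.3 mOsm/kg

40.3 mOsm/kg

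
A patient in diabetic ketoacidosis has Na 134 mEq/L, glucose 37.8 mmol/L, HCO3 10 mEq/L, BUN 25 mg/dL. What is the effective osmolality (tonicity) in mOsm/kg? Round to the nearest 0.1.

Effective osmolality excludes urea (freely permeant across cell membranes):
2·Na + glucose
= 2·134 + 37.8
= 268 + 37.8
= 305.8 mOsm/kg

305.8 mOsm/kg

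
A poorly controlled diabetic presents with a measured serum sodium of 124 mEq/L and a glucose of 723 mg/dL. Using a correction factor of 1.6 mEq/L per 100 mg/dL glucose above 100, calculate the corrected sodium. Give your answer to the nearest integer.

134 mEq/L

Corrected Na = measured Na + 1.6 · (glucose − 100)/100
= 124 + 1.6 · (723 − 100)/100
= 124 + 10
= 134 mEq/L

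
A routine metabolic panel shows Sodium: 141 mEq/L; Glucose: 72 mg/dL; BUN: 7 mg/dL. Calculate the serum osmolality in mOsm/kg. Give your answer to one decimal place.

Calculated osmolality = 2·Na + glucose/18 + BUN/2.8
= 2·141 + 72/18 + 7/2.8
= 282 + 4 + 2.50
= 288.5 mOsm/kg

288.5 mOsm/kg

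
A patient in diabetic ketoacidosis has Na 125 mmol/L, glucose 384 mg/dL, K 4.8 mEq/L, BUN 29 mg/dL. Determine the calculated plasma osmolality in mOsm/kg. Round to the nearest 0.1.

Calculated osmolality = 2·Na + glucose/18 + BUN/2.8
= 2·125 + 384/18 + 29/2.8
= 250 + 21.33 + 10.36
= 281.69 mOsm/kg

281.7 mOsm/kg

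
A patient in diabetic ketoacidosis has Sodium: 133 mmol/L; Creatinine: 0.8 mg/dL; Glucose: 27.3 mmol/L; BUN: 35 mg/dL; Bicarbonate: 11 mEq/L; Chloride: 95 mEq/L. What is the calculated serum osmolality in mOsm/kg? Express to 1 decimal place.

305.8 mOsm/kg

Calculated osmolality = 2·Na + glucose + BUN/2.8
= 2·133 + 27.3 + 35/2.8
= 266 + 27.30 + 12.50
= 305.8 mOsm/kg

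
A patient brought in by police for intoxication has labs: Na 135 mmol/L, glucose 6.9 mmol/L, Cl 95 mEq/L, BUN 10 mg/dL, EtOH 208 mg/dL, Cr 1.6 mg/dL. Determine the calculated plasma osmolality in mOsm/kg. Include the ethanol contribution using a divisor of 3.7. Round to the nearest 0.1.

336.7 mOsm/kg

Calculated osmolality = 2·Na + glucose + BUN/2.8 + ethanol/3.7
= 2·135 + 6.9 + 10/2.8 + 208/3.7
= 270 + 6.90 + 3.57 + 56.22
= 336.69 mOsm/kg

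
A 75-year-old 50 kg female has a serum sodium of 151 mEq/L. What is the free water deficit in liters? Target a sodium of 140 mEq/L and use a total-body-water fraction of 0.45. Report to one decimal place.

1.8 L

TBW = 0.45 · 50 = 22.5 L
Free water deficit = TBW · (Na/140 − 1)
= 22.5 · (151/140 − 1)
= 22.5 · 0.0786
= 1.77 L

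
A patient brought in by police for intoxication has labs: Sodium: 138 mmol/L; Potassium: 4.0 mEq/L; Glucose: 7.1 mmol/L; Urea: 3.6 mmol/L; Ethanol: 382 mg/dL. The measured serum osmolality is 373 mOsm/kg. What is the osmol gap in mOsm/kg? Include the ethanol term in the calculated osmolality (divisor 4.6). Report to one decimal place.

Calculated osmolality = 2·Na + glucose + urea + ethanol/4.6
= 2·138 + 7.1 + 3.6 + 382/4.6
= 276 + 7.10 + 3.60 + 83.04
= 369.74 mOsm/kg ≈ 369.7 mOsm/kg
Osmolar gap = measured − calculated = 373 − 369.7 = 3.3 mOsm/kg

3.3 mOsm/kg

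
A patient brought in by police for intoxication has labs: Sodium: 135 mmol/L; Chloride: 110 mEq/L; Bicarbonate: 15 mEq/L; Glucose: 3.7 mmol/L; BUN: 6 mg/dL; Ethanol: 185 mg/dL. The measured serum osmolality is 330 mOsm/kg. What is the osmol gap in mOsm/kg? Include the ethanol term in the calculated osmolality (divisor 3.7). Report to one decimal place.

Calculated osmolality = 2·Na + glucose + BUN/2.8 + ethanol/3.7
= 2·135 + 3.7 + 6/2.8 + 185/3.7
= 270 + 3.70 + 2.14 + 50
= 325.84 mOsm/kg ≈ 325.8 mOsm/kg
Osmolar gap = measured − calculated = 330 − 325.8 = 4.2 mOsm/kg

4.2 mOsm/kg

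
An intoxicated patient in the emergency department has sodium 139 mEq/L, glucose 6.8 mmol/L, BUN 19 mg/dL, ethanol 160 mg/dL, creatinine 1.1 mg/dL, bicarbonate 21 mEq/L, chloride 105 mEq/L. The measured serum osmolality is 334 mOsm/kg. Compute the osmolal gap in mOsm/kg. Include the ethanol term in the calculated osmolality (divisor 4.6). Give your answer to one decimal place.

Calculated osmolality = 2·Na + glucose + BUN/2.8 + ethanol/4.6
= 2·139 + 6.8 + 19/2.8 + 160/4.6
= 278 + 6.80 + 6.79 + 34.78
= 326.37 mOsm/kg ≈ 326.4 mOsm/kg
Osmolar gap = measured − calculated = 334 − 326.4 = 7.6 mOsm/kg

7.6 mOsm/kg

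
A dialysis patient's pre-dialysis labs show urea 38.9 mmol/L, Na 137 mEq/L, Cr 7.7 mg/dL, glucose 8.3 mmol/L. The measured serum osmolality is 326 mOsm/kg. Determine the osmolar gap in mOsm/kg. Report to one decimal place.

4.8 mOsm/kg

Calculated osmolality = 2·Na + glucose + urea
= 2·137 + 8.3 + 38.9
= 274 + 8.30 + 38.90
= 321.2 mOsm/kg ≈ 321.2 mOsm/kg
Osmolar gap = measured − calculated = 326 − 321.2 = 4.8 mOsm/kg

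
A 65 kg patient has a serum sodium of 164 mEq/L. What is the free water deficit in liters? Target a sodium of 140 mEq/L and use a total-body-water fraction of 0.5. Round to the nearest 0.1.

TBW = 0.5 · 65 = 32.5 L
Free water deficit = TBW · (Na/140 − 1)
= 32.5 · (164/140 − 1)
= 32.5 · 0.1714
= 5.57 L

5.6 L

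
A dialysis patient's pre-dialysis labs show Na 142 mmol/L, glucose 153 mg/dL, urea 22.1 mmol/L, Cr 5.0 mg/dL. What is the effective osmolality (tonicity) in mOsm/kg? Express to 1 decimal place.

292.5 mOsm/kg

Effective osmolality excludes urea (freely permeant across cell membranes):
2·Na + glucose/18
= 2·142 + 153/18
= 284 + 8.5
= 292.5 mOsm/kg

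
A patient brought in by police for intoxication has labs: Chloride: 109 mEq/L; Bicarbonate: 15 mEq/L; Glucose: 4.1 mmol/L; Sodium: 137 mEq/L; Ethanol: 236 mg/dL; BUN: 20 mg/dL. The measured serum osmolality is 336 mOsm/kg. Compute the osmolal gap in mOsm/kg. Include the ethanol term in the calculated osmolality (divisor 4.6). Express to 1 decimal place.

-0.5 mOsm/kg

Calculated osmolality = 2·Na + glucose + BUN/2.8 + ethanol/4.6
= 2·137 + 4.1 + 20/2.8 + 236/4.6
= 274 + 4.10 + 7.14 + 51.30
= 336.54 mOsm/kg ≈ 336.5 mOsm/kg
Osmolar gap = measured − calculated = 336 − 336.5 = -0.5 mOsm/kg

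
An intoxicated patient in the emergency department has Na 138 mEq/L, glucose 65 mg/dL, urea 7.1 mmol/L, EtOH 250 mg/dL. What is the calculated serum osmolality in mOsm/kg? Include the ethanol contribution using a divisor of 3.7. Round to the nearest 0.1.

354.3 mOsm/kg

Calculated osmolality = 2·Na + glucose/18 + urea + ethanol/3.7
= 2·138 + 65/18 + 7.1 + 250/3.7
= 276 + 3.61 + 7.10 + 67.57
= 354.28 mOsm/kg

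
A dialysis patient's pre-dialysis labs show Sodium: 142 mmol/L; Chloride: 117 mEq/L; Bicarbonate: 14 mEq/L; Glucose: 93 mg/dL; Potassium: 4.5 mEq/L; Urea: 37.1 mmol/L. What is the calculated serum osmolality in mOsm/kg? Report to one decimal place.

Calculated osmolality = 2·Na + glucose/18 + urea
= 2·142 + 93/18 + 37.1
= 284 + 5.17 + 37.10
= 326.27 mOsm/kg

326.3 mOsm/kg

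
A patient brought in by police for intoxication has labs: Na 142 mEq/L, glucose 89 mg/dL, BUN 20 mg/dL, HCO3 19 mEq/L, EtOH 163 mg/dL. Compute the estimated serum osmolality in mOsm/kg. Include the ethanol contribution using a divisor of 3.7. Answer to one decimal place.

Calculated osmolality = 2·Na + glucose/18 + BUN/2.8 + ethanol/3.7
= 2·142 + 89/18 + 20/2.8 + 163/3.7
= 284 + 4.94 + 7.14 + 44.05
= 340.13 mOsm/kg

340.1 mOsm/kg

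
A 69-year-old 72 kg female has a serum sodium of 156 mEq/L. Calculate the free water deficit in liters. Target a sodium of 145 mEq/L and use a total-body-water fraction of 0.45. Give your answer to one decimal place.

2.5 L

TBW = 0.45 · 72 = 32.4 L
Free water deficit = TBW · (Na/145 − 1)
= 32.4 · (156/145 − 1)
= 32.4 · 0.0759
= 2.46 L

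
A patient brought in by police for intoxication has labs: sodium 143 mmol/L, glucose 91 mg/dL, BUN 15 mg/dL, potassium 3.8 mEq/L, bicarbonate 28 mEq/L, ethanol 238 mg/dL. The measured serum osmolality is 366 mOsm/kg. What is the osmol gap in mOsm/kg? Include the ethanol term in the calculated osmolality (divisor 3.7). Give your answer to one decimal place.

Calculated osmolality = 2·Na + glucose/18 + BUN/2.8 + ethanol/3.7
= 2·143 + 91/18 + 15/2.8 + 238/3.7
= 286 + 5.06 + 5.36 + 64.32
= 360.74 mOsm/kg ≈ 360.7 mOsm/kg
Osmolar gap = measured − calculated = 366 − 360.7 = 5.3 mOsm/kg

5.3 mOsm/kg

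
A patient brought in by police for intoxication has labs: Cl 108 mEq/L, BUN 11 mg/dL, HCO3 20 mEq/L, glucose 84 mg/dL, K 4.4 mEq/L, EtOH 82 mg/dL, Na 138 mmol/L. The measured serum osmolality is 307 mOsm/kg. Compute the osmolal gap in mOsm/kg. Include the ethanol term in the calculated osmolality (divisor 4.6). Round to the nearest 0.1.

4.6 mOsm/kg

Calculated osmolality = 2·Na + glucose/18 + BUN/2.8 + ethanol/4.6
= 2·138 + 84/18 + 11/2.8 + 82/4.6
= 276 + 4.67 + 3.93 + 17.83
= 302.43 mOsm/kg ≈ 302.4 mOsm/kg
Osmolar gap = measured − calculated = 307 − 302.4 = 4.6 mOsm/kg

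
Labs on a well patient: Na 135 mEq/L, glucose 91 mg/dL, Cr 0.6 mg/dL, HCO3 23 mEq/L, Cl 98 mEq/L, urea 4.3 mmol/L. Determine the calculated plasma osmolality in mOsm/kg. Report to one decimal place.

Calculated osmolality = 2·Na + glucose/18 + urea
= 2·135 + 91/18 + 4.3
= 270 + 5.06 + 4.30
= 279.36 mOsm/kg

279.4 mOsm/kg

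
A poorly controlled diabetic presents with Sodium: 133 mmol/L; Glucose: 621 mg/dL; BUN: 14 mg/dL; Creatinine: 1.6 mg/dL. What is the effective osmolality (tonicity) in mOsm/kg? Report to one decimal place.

300.5 mOsm/kg

Effective osmolality excludes urea (freely permeant across cell membranes):
2·Na + glucose/18
= 2·133 + 621/18
= 266 + 34.5
= 300.5 mOsm/kg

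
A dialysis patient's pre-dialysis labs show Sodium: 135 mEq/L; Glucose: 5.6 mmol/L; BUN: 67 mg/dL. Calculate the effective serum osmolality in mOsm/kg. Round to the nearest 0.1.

Effective osmolality excludes urea (freely permeant across cell membranes):
2·Na + glucose
= 2·135 + 5.6
= 270 + 5.6
= 275.6 mOsm/kg

275.6 mOsm/kg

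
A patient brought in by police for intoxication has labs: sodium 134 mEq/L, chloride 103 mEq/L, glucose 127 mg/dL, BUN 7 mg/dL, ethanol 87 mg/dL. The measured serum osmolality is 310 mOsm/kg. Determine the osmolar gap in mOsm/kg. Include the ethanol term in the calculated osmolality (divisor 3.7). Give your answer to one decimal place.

Calculated osmolality = 2·Na + glucose/18 + BUN/2.8 + ethanol/3.7
= 2·134 + 127/18 + 7/2.8 + 87/3.7
= 268 + 7.06 + 2.50 + 23.51
= 301.07 mOsm/kg ≈ 301.1 mOsm/kg
Osmolar gap = measured − calculated = 310 − 301.1 = 8.9 mOsm/kg

8.9 mOsm/kg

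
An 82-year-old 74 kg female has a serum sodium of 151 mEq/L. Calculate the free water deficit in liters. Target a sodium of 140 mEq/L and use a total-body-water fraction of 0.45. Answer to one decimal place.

TBW = 0.45 · 74 = 33.3 L
Free water deficit = TBW · (Na/140 − 1)
= 33.3 · (151/140 − 1)
= 33.3 · 0.0786
= 2.62 L

2.6 L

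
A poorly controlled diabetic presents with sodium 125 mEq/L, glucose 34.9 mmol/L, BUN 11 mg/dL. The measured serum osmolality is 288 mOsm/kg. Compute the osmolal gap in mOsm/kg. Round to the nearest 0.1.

-0.8 mOsm/kg

Calculated osmolality = 2·Na + glucose + BUN/2.8
= 2·125 + 34.9 + 11/2.8
= 250 + 34.90 + 3.93
= 288.83 mOsm/kg ≈ 288.8 mOsm/kg
Osmolar gap = measured − calculated = 288 − 288.8 = -0.8 mOsm/kg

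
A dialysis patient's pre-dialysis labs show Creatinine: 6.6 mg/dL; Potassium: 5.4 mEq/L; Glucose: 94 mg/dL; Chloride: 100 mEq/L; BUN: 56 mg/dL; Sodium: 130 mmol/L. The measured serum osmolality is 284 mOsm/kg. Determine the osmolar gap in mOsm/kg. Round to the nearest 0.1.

Calculated osmolality = 2·Na + glucose/18 + BUN/2.8
= 2·130 + 94/18 + 56/2.8
= 260 + 5.22 + 20
= 285.22 mOsm/kg ≈ 285.2 mOsm/kg
Osmolar gap = measured − calculated = 284 − 285.2 = -1.2 mOsm/kg

-1.2 mOsm/kg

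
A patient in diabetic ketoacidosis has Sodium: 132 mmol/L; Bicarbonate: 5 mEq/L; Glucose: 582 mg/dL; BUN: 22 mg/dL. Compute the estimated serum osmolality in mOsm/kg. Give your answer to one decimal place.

Calculated osmolality = 2·Na + glucose/18 + BUN/2.8
= 2·132 + 582/18 + 22/2.8
= 264 + 32.33 + 7.86
= 304.19 mOsm/kg

304.2 mOsm/kg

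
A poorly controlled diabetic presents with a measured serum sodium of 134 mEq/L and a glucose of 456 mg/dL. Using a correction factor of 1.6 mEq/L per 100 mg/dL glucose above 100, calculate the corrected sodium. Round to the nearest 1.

140 mEq/L

Corrected Na = measured Na + 1.6 · (glucose − 100)/100
= 134 + 1.6 · (456 − 100)/100
= 134 + 5.7
= 139.7 mEq/L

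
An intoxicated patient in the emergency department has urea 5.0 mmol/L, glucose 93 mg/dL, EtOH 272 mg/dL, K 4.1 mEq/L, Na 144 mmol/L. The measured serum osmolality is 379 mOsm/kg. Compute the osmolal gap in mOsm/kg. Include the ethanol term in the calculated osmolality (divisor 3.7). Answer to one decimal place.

7.3 mOsm/kg

Calculated osmolality = 2·Na + glucose/18 + urea + ethanol/3.7
= 2·144 + 93/18 + 5 + 272/3.7
= 288 + 5.17 + 5 + 73.51
= 371.68 mOsm/kg ≈ 371.7 mOsm/kg
Osmolar gap = measured − calculated = 379 − 371.7 = 7.3 mOsm/kg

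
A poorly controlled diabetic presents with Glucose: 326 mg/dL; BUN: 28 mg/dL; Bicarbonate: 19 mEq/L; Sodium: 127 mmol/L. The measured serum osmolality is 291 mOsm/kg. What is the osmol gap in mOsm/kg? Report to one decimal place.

Calculated osmolality = 2·Na + glucose/18 + BUN/2.8
= 2·127 + 326/18 + 28/2.8
= 254 + 18.11 + 10
= 282.11 mOsm/kg ≈ 282.1 mOsm/kg
Osmolar gap = measured − calculated = 291 − 282.1 = 8.9 mOsm/kg

8.9 mOsm/kg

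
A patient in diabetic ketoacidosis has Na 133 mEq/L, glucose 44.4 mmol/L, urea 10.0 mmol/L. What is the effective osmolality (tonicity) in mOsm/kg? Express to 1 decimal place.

Effective osmolality excludes urea (freely permeant across cell membranes):
2·Na + glucose
= 2·133 + 44.4
= 266 + 44.4
= 310.4 mOsm/kg

310.4 mOsm/kg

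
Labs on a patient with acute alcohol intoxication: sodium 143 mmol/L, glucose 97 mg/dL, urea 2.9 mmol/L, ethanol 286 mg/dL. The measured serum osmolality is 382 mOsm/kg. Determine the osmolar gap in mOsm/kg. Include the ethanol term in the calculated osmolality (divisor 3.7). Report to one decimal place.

10.4 mOsm/kg

Calculated osmolality = 2·Na + glucose/18 + urea + ethanol/3.7
= 2·143 + 97/18 + 2.9 + 286/3.7
= 286 + 5.39 + 2.90 + 77.30
= 371.59 mOsm/kg ≈ 371.6 mOsm/kg
Osmolar gap = measured − calculated = 382 − 371.6 = 10.4 mOsm/kg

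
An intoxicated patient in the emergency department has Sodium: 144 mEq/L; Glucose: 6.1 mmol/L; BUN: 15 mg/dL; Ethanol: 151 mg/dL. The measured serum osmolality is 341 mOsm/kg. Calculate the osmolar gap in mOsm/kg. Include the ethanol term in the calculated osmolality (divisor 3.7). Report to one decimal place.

Calculated osmolality = 2·Na + glucose + BUN/2.8 + ethanol/3.7
= 2·144 + 6.1 + 15/2.8 + 151/3.7
= 288 + 6.10 + 5.36 + 40.81
= 340.27 mOsm/kg ≈ 340.3 mOsm/kg
Osmolar gap = measured − calculated = 341 − 340.3 = 0.7 mOsm/kg

0.7 mOsm/kg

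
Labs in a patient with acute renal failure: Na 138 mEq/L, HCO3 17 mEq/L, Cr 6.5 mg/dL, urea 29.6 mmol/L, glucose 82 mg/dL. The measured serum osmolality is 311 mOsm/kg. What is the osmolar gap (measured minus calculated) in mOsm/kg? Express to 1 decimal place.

0.8 mOsm/kg

Calculated osmolality = 2·Na + glucose/18 + urea
= 2·138 + 82/18 + 29.6
= 276 + 4.56 + 29.60
= 310.16 mOsm/kg ≈ 310.2 mOsm/kg
Osmolar gap = measured − calculated = 311 − 310.2 = 0.8 mOsm/kg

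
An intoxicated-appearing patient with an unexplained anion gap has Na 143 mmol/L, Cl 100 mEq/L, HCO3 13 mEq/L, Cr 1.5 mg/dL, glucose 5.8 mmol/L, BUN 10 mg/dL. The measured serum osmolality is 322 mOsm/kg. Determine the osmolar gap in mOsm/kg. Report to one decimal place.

Calculated osmolality = 2·Na + glucose + BUN/2.8
= 2·143 + 5.8 + 10/2.8
= 286 + 5.80 + 3.57
= 295.37 mOsm/kg ≈ 295.4 mOsm/kg
Osmolar gap = measured − calculated = 322 − 295.4 = 26.6 mOsm/kg

26.6 mOsm/kg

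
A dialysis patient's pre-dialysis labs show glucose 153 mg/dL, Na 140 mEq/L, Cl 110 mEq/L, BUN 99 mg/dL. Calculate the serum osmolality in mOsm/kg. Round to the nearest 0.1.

Calculated osmolality = 2·Na + glucose/18 + BUN/2.8
= 2·140 + 153/18 + 99/2.8
= 280 + 8.50 + 35.36
= 323.86 mOsm/kg

323.9 mOsm/kg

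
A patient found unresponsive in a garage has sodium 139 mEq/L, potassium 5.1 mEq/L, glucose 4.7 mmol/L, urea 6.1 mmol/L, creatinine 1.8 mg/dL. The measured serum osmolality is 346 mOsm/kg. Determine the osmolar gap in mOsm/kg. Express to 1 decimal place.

57.2 mOsm/kg

Calculated osmolality = 2·Na + glucose + urea
= 2·139 + 4.7 + 6.1
= 278 + 4.70 + 6.10
= 288.8 mOsm/kg ≈ 288.8 mOsm/kg
Osmolar gap = measured − calculated = 346 − 288.8 = 57.2 mOsm/kg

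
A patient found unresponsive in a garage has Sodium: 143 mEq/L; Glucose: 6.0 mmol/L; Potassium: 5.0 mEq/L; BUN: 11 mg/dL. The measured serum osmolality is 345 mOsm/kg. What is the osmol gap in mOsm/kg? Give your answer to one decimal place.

Calculated osmolality = 2·Na + glucose + BUN/2.8
= 2·143 + 6 + 11/2.8
= 286 + 6 + 3.93
= 295.93 mOsm/kg ≈ 295.9 mOsm/kg
Osmolar gap = measured − calculated = 345 − 295.9 = 49.1 mOsm/kg

49.1 mOsm/kg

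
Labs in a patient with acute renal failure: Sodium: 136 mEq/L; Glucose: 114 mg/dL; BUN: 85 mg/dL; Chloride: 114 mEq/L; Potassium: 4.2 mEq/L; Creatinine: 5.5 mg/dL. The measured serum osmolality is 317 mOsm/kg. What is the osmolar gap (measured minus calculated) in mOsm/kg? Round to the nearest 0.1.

8.3 mOsm/kg

Calculated osmolality = 2·Na + glucose/18 + BUN/2.8
= 2·136 + 114/18 + 85/2.8
= 272 + 6.33 + 30.36
= 308.69 mOsm/kg ≈ 308.7 mOsm/kg
Osmolar gap = measured − calculated = 317 − 308.7 = 8.3 mOsm/kg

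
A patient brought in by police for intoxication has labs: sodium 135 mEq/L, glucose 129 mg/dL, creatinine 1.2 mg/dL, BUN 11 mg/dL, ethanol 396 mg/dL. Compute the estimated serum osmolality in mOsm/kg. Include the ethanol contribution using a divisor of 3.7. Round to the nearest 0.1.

388.1 mOsm/kg

Calculated osmolality = 2·Na + glucose/18 + BUN/2.8 + ethanol/3.7
= 2·135 + 129/18 + 11/2.8 + 396/3.7
= 270 + 7.17 + 3.93 + 107.03
= 388.13 mOsm/kg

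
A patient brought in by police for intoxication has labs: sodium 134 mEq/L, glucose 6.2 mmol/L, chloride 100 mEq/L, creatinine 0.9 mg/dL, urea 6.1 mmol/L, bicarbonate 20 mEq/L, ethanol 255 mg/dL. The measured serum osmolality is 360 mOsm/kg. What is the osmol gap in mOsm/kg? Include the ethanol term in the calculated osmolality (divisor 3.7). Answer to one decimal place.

Calculated osmolality = 2·Na + glucose + urea + ethanol/3.7
= 2·134 + 6.2 + 6.1 + 255/3.7
= 268 + 6.20 + 6.10 + 68.92
= 349.22 mOsm/kg ≈ 349.2 mOsm/kg
Osmolar gap = measured − calculated = 360 − 349.2 = 10.8 mOsm/kg

10.8 mOsm/kg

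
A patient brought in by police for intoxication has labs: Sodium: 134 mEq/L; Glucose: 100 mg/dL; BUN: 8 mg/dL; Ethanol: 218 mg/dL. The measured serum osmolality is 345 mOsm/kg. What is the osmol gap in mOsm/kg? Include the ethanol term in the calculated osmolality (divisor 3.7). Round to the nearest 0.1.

9.7 mOsm/kg

Calculated osmolality = 2·Na + glucose/18 + BUN/2.8 + ethanol/3.7
= 2·134 + 100/18 + 8/2.8 + 218/3.7
= 268 + 5.56 + 2.86 + 58.92
= 335.34 mOsm/kg ≈ 335.3 mOsm/kg
Osmolar gap = measured − calculated = 345 − 335.3 = 9.7 mOsm/kg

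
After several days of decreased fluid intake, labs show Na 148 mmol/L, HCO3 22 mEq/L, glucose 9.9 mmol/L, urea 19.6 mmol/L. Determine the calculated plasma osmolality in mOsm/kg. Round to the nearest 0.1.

325.5 mOsm/kg

Calculated osmolality = 2·Na + glucose + urea
= 2·148 + 9.9 + 19.6
= 296 + 9.90 + 19.60
= 325.5 mOsm/kg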